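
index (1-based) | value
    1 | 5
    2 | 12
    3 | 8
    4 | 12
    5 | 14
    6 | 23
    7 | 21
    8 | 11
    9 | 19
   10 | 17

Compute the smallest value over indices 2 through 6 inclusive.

8

Elements at indices 2..6: 12, 8, 12, 14, 23
min(12, 8, 12, 14, 23) = 8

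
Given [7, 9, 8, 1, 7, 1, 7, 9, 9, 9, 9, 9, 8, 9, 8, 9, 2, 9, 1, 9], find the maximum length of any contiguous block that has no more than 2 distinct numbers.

Extend right; when distinct count exceeds 2, shrink from the left:
[7] 1 distinct, len 1
[7, 9] 2 distinct, len 2
[9, 8] 2 distinct, len 2
[8, 1] 2 distinct, len 2
[1, 7] 2 distinct, len 2
[1, 7, 1] 2 distinct, len 3
[1, 7, 1, 7] 2 distinct, len 4
[7, 9] 2 distinct, len 2
[7, 9, 9] 2 distinct, len 3
[7, 9, 9, 9] 2 distinct, len 4
[7, 9, 9, 9, 9] 2 distinct, len 5
[7, 9, 9, 9, 9, 9] 2 distinct, len 6
[9, 9, 9, 9, 9, 8] 2 distinct, len 6
[9, 9, 9, 9, 9, 8, 9] 2 distinct, len 7
[9, 9, 9, 9, 9, 8, 9, 8] 2 distinct, len 8
[9, 9, 9, 9, 9, 8, 9, 8, 9] 2 distinct, len 9
[9, 2] 2 distinct, len 2
[9, 2, 9] 2 distinct, len 3
[9, 1] 2 distinct, len 2
[9, 1, 9] 2 distinct, len 3
Longest length with ≤2 distinct: 9.

9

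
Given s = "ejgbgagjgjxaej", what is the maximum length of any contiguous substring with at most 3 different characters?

[e] 1 distinct, len 1
[e, j] 2 distinct, len 2
[e, j, g] 3 distinct, len 3
[j, g, b] 3 distinct, len 3
[j, g, b, g] 3 distinct, len 4
[g, b, g, a] 3 distinct, len 4
[g, b, g, a, g] 3 distinct, len 5
[g, a, g, j] 3 distinct, len 4
[g, a, g, j, g] 3 distinct, len 5
[g, a, g, j, g, j] 3 distinct, len 6
[g, j, g, j, x] 3 distinct, len 5
[j, x, a] 3 distinct, len 3
[x, a, e] 3 distinct, len 3
[a, e, j] 3 distinct, len 3
Longest length with ≤3 distinct: 6.

6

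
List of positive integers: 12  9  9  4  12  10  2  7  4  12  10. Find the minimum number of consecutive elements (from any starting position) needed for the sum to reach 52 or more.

6

add 12: running sum 12 < 52
add 9: running sum 21 < 52
add 9: running sum 30 < 52
add 4: running sum 34 < 52
add 12: running sum 46 < 52
add 10: shortest ending here [12, 9, 9, 4, 12, 10] sum 56, len 6
add 2: shortest ending here [12, 9, 9, 4, 12, 10, 2] sum 58, len 7
add 7: shortest ending here [9, 9, 4, 12, 10, 2, 7] sum 53, len 7
add 4: shortest ending here [9, 9, 4, 12, 10, 2, 7, 4] sum 57, len 8
add 12: shortest ending here [9, 4, 12, 10, 2, 7, 4, 12] sum 60, len 8
add 10: shortest ending here [12, 10, 2, 7, 4, 12, 10] sum 57, len 7
Shortest qualifying length: 6.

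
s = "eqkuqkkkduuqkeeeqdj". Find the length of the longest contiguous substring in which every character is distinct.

add e: [e] len 1
add q: [e, q] len 2
add k: [e, q, k] len 3
add u: [e, q, k, u] len 4
add q (repeat q, move left end past it): [k, u, q] len 3
add k (repeat k, move left end past it): [u, q, k] len 3
add k (repeat k, move left end past it): [k] len 1
add k (repeat k, move left end past it): [k] len 1
add d: [k, d] len 2
add u: [k, d, u] len 3
add u (repeat u, move left end past it): [u] len 1
add q: [u, q] len 2
add k: [u, q, k] len 3
add e: [u, q, k, e] len 4
add e (repeat e, move left end past it): [e] len 1
add e (repeat e, move left end past it): [e] len 1
add q: [e, q] len 2
add d: [e, q, d] len 3
add j: [e, q, d, j] len 4
Longest all-distinct length: 4.

4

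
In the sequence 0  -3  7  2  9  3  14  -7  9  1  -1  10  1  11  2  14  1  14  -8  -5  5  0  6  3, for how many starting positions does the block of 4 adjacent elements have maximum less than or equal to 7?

[0, -3, 7, 2] → max 7  ≤ 7 ✓
[-3, 7, 2, 9] → max 9
[7, 2, 9, 3] → max 9
[2, 9, 3, 14] → max 14
[9, 3, 14, -7] → max 14
[3, 14, -7, 9] → max 14
[14, -7, 9, 1] → max 14
[-7, 9, 1, -1] → max 9
[9, 1, -1, 10] → max 10
[1, -1, 10, 1] → max 10
[-1, 10, 1, 11] → max 11
[10, 1, 11, 2] → max 11
[1, 11, 2, 14] → max 14
[11, 2, 14, 1] → max 14
[2, 14, 1, 14] → max 14
[14, 1, 14, -8] → max 14
[1, 14, -8, -5] → max 14
[14, -8, -5, 5] → max 14
[-8, -5, 5, 0] → max 5  ≤ 7 ✓
[-5, 5, 0, 6] → max 6  ≤ 7 ✓
[5, 0, 6, 3] → max 6  ≤ 7 ✓
4 windows satisfy the condition.

4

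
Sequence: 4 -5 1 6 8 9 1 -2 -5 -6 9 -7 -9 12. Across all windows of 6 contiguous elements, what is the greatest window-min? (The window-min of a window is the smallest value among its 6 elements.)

-2

Window mins for each of the 9 positions:
[4, -5, 1, 6, 8, 9] → min -5
[-5, 1, 6, 8, 9, 1] → min -5
[1, 6, 8, 9, 1, -2] → min -2
[6, 8, 9, 1, -2, -5] → min -5
[8, 9, 1, -2, -5, -6] → min -6
[9, 1, -2, -5, -6, 9] → min -6
[1, -2, -5, -6, 9, -7] → min -7
[-2, -5, -6, 9, -7, -9] → min -9
[-5, -6, 9, -7, -9, 12] → min -9
Greatest of these is -2.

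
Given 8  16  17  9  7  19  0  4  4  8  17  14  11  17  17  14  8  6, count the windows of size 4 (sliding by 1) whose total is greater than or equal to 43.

10

[8, 16, 17, 9] → sum 50  ≥ 43 ✓
[16, 17, 9, 7] → sum 49  ≥ 43 ✓
[17, 9, 7, 19] → sum 52  ≥ 43 ✓
[9, 7, 19, 0] → sum 35
[7, 19, 0, 4] → sum 30
[19, 0, 4, 4] → sum 27
[0, 4, 4, 8] → sum 16
[4, 4, 8, 17] → sum 33
[4, 8, 17, 14] → sum 43  ≥ 43 ✓
[8, 17, 14, 11] → sum 50  ≥ 43 ✓
[17, 14, 11, 17] → sum 59  ≥ 43 ✓
[14, 11, 17, 17] → sum 59  ≥ 43 ✓
[11, 17, 17, 14] → sum 59  ≥ 43 ✓
[17, 17, 14, 8] → sum 56  ≥ 43 ✓
[17, 14, 8, 6] → sum 45  ≥ 43 ✓
10 windows satisfy the condition.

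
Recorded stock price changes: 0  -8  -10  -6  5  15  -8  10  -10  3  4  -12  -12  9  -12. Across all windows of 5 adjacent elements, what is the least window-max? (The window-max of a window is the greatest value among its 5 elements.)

Window maxs for each of the 11 positions:
[0, -8, -10, -6, 5] → max 5
[-8, -10, -6, 5, 15] → max 15
[-10, -6, 5, 15, -8] → max 15
[-6, 5, 15, -8, 10] → max 15
[5, 15, -8, 10, -10] → max 15
[15, -8, 10, -10, 3] → max 15
[-8, 10, -10, 3, 4] → max 10
[10, -10, 3, 4, -12] → max 10
[-10, 3, 4, -12, -12] → max 4
[3, 4, -12, -12, 9] → max 9
[4, -12, -12, 9, -12] → max 9
Least of these is 4.

4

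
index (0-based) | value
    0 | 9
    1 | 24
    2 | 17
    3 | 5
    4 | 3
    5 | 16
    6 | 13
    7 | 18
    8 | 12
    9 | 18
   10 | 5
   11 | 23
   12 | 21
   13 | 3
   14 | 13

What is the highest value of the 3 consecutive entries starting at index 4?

Elements at indices 4..6: 3, 16, 13
max(3, 16, 13) = 16

16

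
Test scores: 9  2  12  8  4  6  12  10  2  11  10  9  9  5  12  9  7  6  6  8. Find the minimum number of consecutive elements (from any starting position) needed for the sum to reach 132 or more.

Extend right; whenever the sum reaches 132, record the length and shrink from the left:
add 9: running sum 9 < 132
add 2: running sum 11 < 132
add 12: running sum 23 < 132
add 8: running sum 31 < 132
add 4: running sum 35 < 132
add 6: running sum 41 < 132
add 12: running sum 53 < 132
add 10: running sum 63 < 132
add 2: running sum 65 < 132
add 11: running sum 76 < 132
add 10: running sum 86 < 132
add 9: running sum 95 < 132
add 9: running sum 104 < 132
add 5: running sum 109 < 132
add 12: running sum 121 < 132
add 9: running sum 130 < 132
end 16: [9, 2, 12, 8, 4, 6, 12, 10, 2, 11, 10, 9, 9, 5, 12, 9, 7] sum 137, len 17
end 17: [12, 8, 4, 6, 12, 10, 2, 11, 10, 9, 9, 5, 12, 9, 7, 6] sum 132, len 16
end 18: [12, 8, 4, 6, 12, 10, 2, 11, 10, 9, 9, 5, 12, 9, 7, 6, 6] sum 138, len 17
end 19: [8, 4, 6, 12, 10, 2, 11, 10, 9, 9, 5, 12, 9, 7, 6, 6, 8] sum 134, len 17
Shortest qualifying length: 16.

16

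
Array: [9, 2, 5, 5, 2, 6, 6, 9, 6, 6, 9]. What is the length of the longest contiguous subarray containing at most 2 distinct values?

add 9: window [9] (1 distinct), len 1
add 2: window [9, 2] (2 distinct), len 2
add 5: window [2, 5] (2 distinct), len 2
add 5: window [2, 5, 5] (2 distinct), len 3
add 2: window [2, 5, 5, 2] (2 distinct), len 4
add 6: window [2, 6] (2 distinct), len 2
add 6: window [2, 6, 6] (2 distinct), len 3
add 9: window [6, 6, 9] (2 distinct), len 3
add 6: window [6, 6, 9, 6] (2 distinct), len 4
add 6: window [6, 6, 9, 6, 6] (2 distinct), len 5
add 9: window [6, 6, 9, 6, 6, 9] (2 distinct), len 6
Longest length with ≤2 distinct: 6.

6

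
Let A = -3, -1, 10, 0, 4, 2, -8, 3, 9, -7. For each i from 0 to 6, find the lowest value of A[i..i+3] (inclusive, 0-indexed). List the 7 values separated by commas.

(-3, -1, 10, 0) → min -3
(-1, 10, 0, 4) → min -1
(10, 0, 4, 2) → min 0
(0, 4, 2, -8) → min -8
(4, 2, -8, 3) → min -8
(2, -8, 3, 9) → min -8
(-8, 3, 9, -7) → min -8

-3, -1, 0, -8, -8, -8, -8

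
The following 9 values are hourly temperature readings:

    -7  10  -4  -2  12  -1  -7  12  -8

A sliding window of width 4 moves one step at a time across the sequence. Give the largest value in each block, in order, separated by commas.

-7 10 -4 -2 → max 10
10 -4 -2 12 → max 12
-4 -2 12 -1 → max 12
-2 12 -1 -7 → max 12
12 -1 -7 12 → max 12
-1 -7 12 -8 → max 12

10, 12, 12, 12, 12, 12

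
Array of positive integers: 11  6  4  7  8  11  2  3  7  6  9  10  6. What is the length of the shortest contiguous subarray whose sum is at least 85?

13

add 11: running sum 11 < 85
add 6: running sum 17 < 85
add 4: running sum 21 < 85
add 7: running sum 28 < 85
add 8: running sum 36 < 85
add 11: running sum 47 < 85
add 2: running sum 49 < 85
add 3: running sum 52 < 85
add 7: running sum 59 < 85
add 6: running sum 65 < 85
add 9: running sum 74 < 85
add 10: running sum 84 < 85
end 12: [11, 6, 4, 7, 8, 11, 2, 3, 7, 6, 9, 10, 6] sum 90, len 13
Shortest qualifying length: 13.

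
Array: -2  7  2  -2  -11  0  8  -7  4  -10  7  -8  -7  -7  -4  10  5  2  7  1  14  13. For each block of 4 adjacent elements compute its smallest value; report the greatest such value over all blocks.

2

[-2, 7, 2, -2] → min -2
[7, 2, -2, -11] → min -11
[2, -2, -11, 0] → min -11
[-2, -11, 0, 8] → min -11
[-11, 0, 8, -7] → min -11
[0, 8, -7, 4] → min -7
[8, -7, 4, -10] → min -10
[-7, 4, -10, 7] → min -10
[4, -10, 7, -8] → min -10
[-10, 7, -8, -7] → min -10
[7, -8, -7, -7] → min -8
[-8, -7, -7, -4] → min -8
[-7, -7, -4, 10] → min -7
[-7, -4, 10, 5] → min -7
[-4, 10, 5, 2] → min -4
[10, 5, 2, 7] → min 2
[5, 2, 7, 1] → min 1
[2, 7, 1, 14] → min 1
[7, 1, 14, 13] → min 1
Greatest of these is 2.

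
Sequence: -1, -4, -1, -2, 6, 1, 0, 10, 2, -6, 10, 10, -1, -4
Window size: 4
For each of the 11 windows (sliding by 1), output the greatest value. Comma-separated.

-1, 6, 6, 6, 10, 10, 10, 10, 10, 10, 10

[-1, -4, -1, -2] → max -1
[-4, -1, -2, 6] → max 6
[-1, -2, 6, 1] → max 6
[-2, 6, 1, 0] → max 6
[6, 1, 0, 10] → max 10
[1, 0, 10, 2] → max 10
[0, 10, 2, -6] → max 10
[10, 2, -6, 10] → max 10
[2, -6, 10, 10] → max 10
[-6, 10, 10, -1] → max 10
[10, 10, -1, -4] → max 10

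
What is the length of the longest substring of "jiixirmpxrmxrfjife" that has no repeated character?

6

add j: [j] len 1
add i: [j, i] len 2
add i (repeat i, move left end past it): [i] len 1
add x: [i, x] len 2
add i (repeat i, move left end past it): [x, i] len 2
add r: [x, i, r] len 3
add m: [x, i, r, m] len 4
add p: [x, i, r, m, p] len 5
add x (repeat x, move left end past it): [i, r, m, p, x] len 5
add r (repeat r, move left end past it): [m, p, x, r] len 4
add m (repeat m, move left end past it): [p, x, r, m] len 4
add x (repeat x, move left end past it): [r, m, x] len 3
add r (repeat r, move left end past it): [m, x, r] len 3
add f: [m, x, r, f] len 4
add j: [m, x, r, f, j] len 5
add i: [m, x, r, f, j, i] len 6
add f (repeat f, move left end past it): [j, i, f] len 3
add e: [j, i, f, e] len 4
Longest all-distinct length: 6.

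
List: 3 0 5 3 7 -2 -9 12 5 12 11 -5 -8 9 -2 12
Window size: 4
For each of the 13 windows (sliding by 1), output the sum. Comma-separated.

11, 15, 13, -1, 8, 6, 20, 40, 23, 10, 7, -6, 11

[3, 0, 5, 3] → sum 11
[0, 5, 3, 7] → sum 15
[5, 3, 7, -2] → sum 13
[3, 7, -2, -9] → sum -1
[7, -2, -9, 12] → sum 8
[-2, -9, 12, 5] → sum 6
[-9, 12, 5, 12] → sum 20
[12, 5, 12, 11] → sum 40
[5, 12, 11, -5] → sum 23
[12, 11, -5, -8] → sum 10
[11, -5, -8, 9] → sum 7
[-5, -8, 9, -2] → sum -6
[-8, 9, -2, 12] → sum 11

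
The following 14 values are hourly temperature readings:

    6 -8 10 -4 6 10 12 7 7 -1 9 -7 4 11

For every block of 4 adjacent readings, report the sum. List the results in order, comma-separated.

4, 4, 22, 24, 35, 36, 25, 22, 8, 5, 17

[6, -8, 10, -4] → sum 4
[-8, 10, -4, 6] → sum 4
[10, -4, 6, 10] → sum 22
[-4, 6, 10, 12] → sum 24
[6, 10, 12, 7] → sum 35
[10, 12, 7, 7] → sum 36
[12, 7, 7, -1] → sum 25
[7, 7, -1, 9] → sum 22
[7, -1, 9, -7] → sum 8
[-1, 9, -7, 4] → sum 5
[9, -7, 4, 11] → sum 17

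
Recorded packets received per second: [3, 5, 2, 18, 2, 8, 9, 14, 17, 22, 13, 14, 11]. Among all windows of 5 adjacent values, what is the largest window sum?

80

(3, 5, 2, 18, 2) → sum 30
(5, 2, 18, 2, 8) → sum 35
(2, 18, 2, 8, 9) → sum 39
(18, 2, 8, 9, 14) → sum 51
(2, 8, 9, 14, 17) → sum 50
(8, 9, 14, 17, 22) → sum 70
(9, 14, 17, 22, 13) → sum 75
(14, 17, 22, 13, 14) → sum 80
(17, 22, 13, 14, 11) → sum 77
Largest of these is 80.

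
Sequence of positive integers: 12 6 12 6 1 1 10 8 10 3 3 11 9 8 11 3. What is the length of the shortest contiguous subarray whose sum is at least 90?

13

add 12: running sum 12 < 90
add 6: running sum 18 < 90
add 12: running sum 30 < 90
add 6: running sum 36 < 90
add 1: running sum 37 < 90
add 1: running sum 38 < 90
add 10: running sum 48 < 90
add 8: running sum 56 < 90
add 10: running sum 66 < 90
add 3: running sum 69 < 90
add 3: running sum 72 < 90
add 11: running sum 83 < 90
end 12: [12, 6, 12, 6, 1, 1, 10, 8, 10, 3, 3, 11, 9] sum 92, len 13
end 13: [12, 6, 12, 6, 1, 1, 10, 8, 10, 3, 3, 11, 9, 8] sum 100, len 14
end 14: [12, 6, 1, 1, 10, 8, 10, 3, 3, 11, 9, 8, 11] sum 93, len 13
end 15: [12, 6, 1, 1, 10, 8, 10, 3, 3, 11, 9, 8, 11, 3] sum 96, len 14
Shortest qualifying length: 13.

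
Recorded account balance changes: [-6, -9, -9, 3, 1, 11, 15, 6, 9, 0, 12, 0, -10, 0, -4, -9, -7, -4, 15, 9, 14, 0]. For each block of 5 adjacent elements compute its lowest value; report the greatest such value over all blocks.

[-6, -9, -9, 3, 1] → min -9
[-9, -9, 3, 1, 11] → min -9
[-9, 3, 1, 11, 15] → min -9
[3, 1, 11, 15, 6] → min 1
[1, 11, 15, 6, 9] → min 1
[11, 15, 6, 9, 0] → min 0
[15, 6, 9, 0, 12] → min 0
[6, 9, 0, 12, 0] → min 0
[9, 0, 12, 0, -10] → min -10
[0, 12, 0, -10, 0] → min -10
[12, 0, -10, 0, -4] → min -10
[0, -10, 0, -4, -9] → min -10
[-10, 0, -4, -9, -7] → min -10
[0, -4, -9, -7, -4] → min -9
[-4, -9, -7, -4, 15] → min -9
[-9, -7, -4, 15, 9] → min -9
[-7, -4, 15, 9, 14] → min -7
[-4, 15, 9, 14, 0] → min -4
Greatest of these is 1.

1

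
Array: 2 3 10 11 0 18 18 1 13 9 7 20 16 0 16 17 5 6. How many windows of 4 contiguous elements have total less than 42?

2 3 10 11 → sum 26  < 42 ✓
3 10 11 0 → sum 24  < 42 ✓
10 11 0 18 → sum 39  < 42 ✓
11 0 18 18 → sum 47
0 18 18 1 → sum 37  < 42 ✓
18 18 1 13 → sum 50
18 1 13 9 → sum 41  < 42 ✓
1 13 9 7 → sum 30  < 42 ✓
13 9 7 20 → sum 49
9 7 20 16 → sum 52
7 20 16 0 → sum 43
20 16 0 16 → sum 52
16 0 16 17 → sum 49
0 16 17 5 → sum 38  < 42 ✓
16 17 5 6 → sum 44
7 windows satisfy the condition.

7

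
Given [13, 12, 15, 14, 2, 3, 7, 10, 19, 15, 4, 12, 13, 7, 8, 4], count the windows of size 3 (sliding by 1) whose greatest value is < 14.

(13, 12, 15) → max 15
(12, 15, 14) → max 15
(15, 14, 2) → max 15
(14, 2, 3) → max 14
(2, 3, 7) → max 7  < 14 ✓
(3, 7, 10) → max 10  < 14 ✓
(7, 10, 19) → max 19
(10, 19, 15) → max 19
(19, 15, 4) → max 19
(15, 4, 12) → max 15
(4, 12, 13) → max 13  < 14 ✓
(12, 13, 7) → max 13  < 14 ✓
(13, 7, 8) → max 13  < 14 ✓
(7, 8, 4) → max 8  < 14 ✓
6 windows satisfy the condition.

6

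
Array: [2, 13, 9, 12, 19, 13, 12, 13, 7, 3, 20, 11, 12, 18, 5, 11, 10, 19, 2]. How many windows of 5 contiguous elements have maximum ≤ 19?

(2, 13, 9, 12, 19) → max 19  ≤ 19 ✓
(13, 9, 12, 19, 13) → max 19  ≤ 19 ✓
(9, 12, 19, 13, 12) → max 19  ≤ 19 ✓
(12, 19, 13, 12, 13) → max 19  ≤ 19 ✓
(19, 13, 12, 13, 7) → max 19  ≤ 19 ✓
(13, 12, 13, 7, 3) → max 13  ≤ 19 ✓
(12, 13, 7, 3, 20) → max 20
(13, 7, 3, 20, 11) → max 20
(7, 3, 20, 11, 12) → max 20
(3, 20, 11, 12, 18) → max 20
(20, 11, 12, 18, 5) → max 20
(11, 12, 18, 5, 11) → max 18  ≤ 19 ✓
(12, 18, 5, 11, 10) → max 18  ≤ 19 ✓
(18, 5, 11, 10, 19) → max 19  ≤ 19 ✓
(5, 11, 10, 19, 2) → max 19  ≤ 19 ✓
10 windows satisfy the condition.

10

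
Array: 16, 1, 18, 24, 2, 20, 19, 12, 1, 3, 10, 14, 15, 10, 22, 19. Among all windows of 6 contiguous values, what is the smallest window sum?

53

Each size-6 window and its sum:
[16, 1, 18, 24, 2, 20] → sum 81
[1, 18, 24, 2, 20, 19] → sum 84
[18, 24, 2, 20, 19, 12] → sum 95
[24, 2, 20, 19, 12, 1] → sum 78
[2, 20, 19, 12, 1, 3] → sum 57
[20, 19, 12, 1, 3, 10] → sum 65
[19, 12, 1, 3, 10, 14] → sum 59
[12, 1, 3, 10, 14, 15] → sum 55
[1, 3, 10, 14, 15, 10] → sum 53
[3, 10, 14, 15, 10, 22] → sum 74
[10, 14, 15, 10, 22, 19] → sum 90
Smallest of these is 53.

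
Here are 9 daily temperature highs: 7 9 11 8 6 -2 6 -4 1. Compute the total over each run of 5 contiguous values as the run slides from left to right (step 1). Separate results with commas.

41, 32, 29, 14, 7

[7, 9, 11, 8, 6] → sum 41
[9, 11, 8, 6, -2] → sum 32
[11, 8, 6, -2, 6] → sum 29
[8, 6, -2, 6, -4] → sum 14
[6, -2, 6, -4, 1] → sum 7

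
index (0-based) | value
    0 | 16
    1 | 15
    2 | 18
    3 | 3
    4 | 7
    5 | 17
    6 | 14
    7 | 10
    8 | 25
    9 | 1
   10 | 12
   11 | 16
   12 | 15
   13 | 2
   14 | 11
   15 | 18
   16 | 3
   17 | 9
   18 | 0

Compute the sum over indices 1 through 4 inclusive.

Elements at indices 1..4: 15, 18, 3, 7
sum(15, 18, 3, 7) = 43

43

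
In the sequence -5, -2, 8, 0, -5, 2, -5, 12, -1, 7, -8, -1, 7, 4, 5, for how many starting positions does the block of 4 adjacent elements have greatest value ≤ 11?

8

-5 -2 8 0 → max 8  ≤ 11 ✓
-2 8 0 -5 → max 8  ≤ 11 ✓
8 0 -5 2 → max 8  ≤ 11 ✓
0 -5 2 -5 → max 2  ≤ 11 ✓
-5 2 -5 12 → max 12
2 -5 12 -1 → max 12
-5 12 -1 7 → max 12
12 -1 7 -8 → max 12
-1 7 -8 -1 → max 7  ≤ 11 ✓
7 -8 -1 7 → max 7  ≤ 11 ✓
-8 -1 7 4 → max 7  ≤ 11 ✓
-1 7 4 5 → max 7  ≤ 11 ✓
8 windows satisfy the condition.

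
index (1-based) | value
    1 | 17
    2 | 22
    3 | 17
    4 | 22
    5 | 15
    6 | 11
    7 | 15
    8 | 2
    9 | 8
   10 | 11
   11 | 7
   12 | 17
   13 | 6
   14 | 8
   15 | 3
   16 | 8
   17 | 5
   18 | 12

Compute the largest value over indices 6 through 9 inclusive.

Elements at indices 6..9: 11, 15, 2, 8
max(11, 15, 2, 8) = 15

15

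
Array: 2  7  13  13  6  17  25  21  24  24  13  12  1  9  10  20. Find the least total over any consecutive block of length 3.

20

2 7 13 → sum 22
7 13 13 → sum 33
13 13 6 → sum 32
13 6 17 → sum 36
6 17 25 → sum 48
17 25 21 → sum 63
25 21 24 → sum 70
21 24 24 → sum 69
24 24 13 → sum 61
24 13 12 → sum 49
13 12 1 → sum 26
12 1 9 → sum 22
1 9 10 → sum 20
9 10 20 → sum 39
Least of these is 20.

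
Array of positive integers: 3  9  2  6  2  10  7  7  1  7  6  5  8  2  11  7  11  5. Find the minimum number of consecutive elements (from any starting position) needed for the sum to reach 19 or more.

3

Extend right; whenever the sum reaches 19, record the length and shrink from the left:
add 3: running sum 3 < 19
add 9: running sum 12 < 19
add 2: running sum 14 < 19
end 3: [3, 9, 2, 6] sum 20, len 4
end 4: [9, 2, 6, 2] sum 19, len 4
end 5: [2, 6, 2, 10] sum 20, len 4
end 6: [2, 10, 7] sum 19, len 3
end 7: [10, 7, 7] sum 24, len 3
end 8: [10, 7, 7, 1] sum 25, len 4
end 9: [7, 7, 1, 7] sum 22, len 4
end 10: [7, 1, 7, 6] sum 21, len 4
end 11: [1, 7, 6, 5] sum 19, len 4
end 12: [6, 5, 8] sum 19, len 3
end 13: [6, 5, 8, 2] sum 21, len 4
end 14: [8, 2, 11] sum 21, len 3
end 15: [2, 11, 7] sum 20, len 3
end 16: [11, 7, 11] sum 29, len 3
end 17: [7, 11, 5] sum 23, len 3
Shortest qualifying length: 3.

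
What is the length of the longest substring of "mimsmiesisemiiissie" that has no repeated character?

add m: [m] len 1
add i: [m, i] len 2
add m (repeat m, move left end past it): [i, m] len 2
add s: [i, m, s] len 3
add m (repeat m, move left end past it): [s, m] len 2
add i: [s, m, i] len 3
add e: [s, m, i, e] len 4
add s (repeat s, move left end past it): [m, i, e, s] len 4
add i (repeat i, move left end past it): [e, s, i] len 3
add s (repeat s, move left end past it): [i, s] len 2
add e: [i, s, e] len 3
add m: [i, s, e, m] len 4
add i (repeat i, move left end past it): [s, e, m, i] len 4
add i (repeat i, move left end past it): [i] len 1
add i (repeat i, move left end past it): [i] len 1
add s: [i, s] len 2
add s (repeat s, move left end past it): [s] len 1
add i: [s, i] len 2
add e: [s, i, e] len 3
Longest all-distinct length: 4.

4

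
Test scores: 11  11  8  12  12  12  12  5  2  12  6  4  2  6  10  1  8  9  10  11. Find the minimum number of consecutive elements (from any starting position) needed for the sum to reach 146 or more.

19

Extend right; whenever the sum reaches 146, record the length and shrink from the left:
add 11: running sum 11 < 146
add 11: running sum 22 < 146
add 8: running sum 30 < 146
add 12: running sum 42 < 146
add 12: running sum 54 < 146
add 12: running sum 66 < 146
add 12: running sum 78 < 146
add 5: running sum 83 < 146
add 2: running sum 85 < 146
add 12: running sum 97 < 146
add 6: running sum 103 < 146
add 4: running sum 107 < 146
add 2: running sum 109 < 146
add 6: running sum 115 < 146
add 10: running sum 125 < 146
add 1: running sum 126 < 146
add 8: running sum 134 < 146
add 9: running sum 143 < 146
add 10: shortest ending here [11, 11, 8, 12, 12, 12, 12, 5, 2, 12, 6, 4, 2, 6, 10, 1, 8, 9, 10] sum 153, len 19
add 11: shortest ending here [11, 8, 12, 12, 12, 12, 5, 2, 12, 6, 4, 2, 6, 10, 1, 8, 9, 10, 11] sum 153, len 19
Shortest qualifying length: 19.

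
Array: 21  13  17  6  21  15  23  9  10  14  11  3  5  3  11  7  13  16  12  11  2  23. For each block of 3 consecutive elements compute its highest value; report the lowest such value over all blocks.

Window maxs for each of the 20 positions:
[21, 13, 17] → max 21
[13, 17, 6] → max 17
[17, 6, 21] → max 21
[6, 21, 15] → max 21
[21, 15, 23] → max 23
[15, 23, 9] → max 23
[23, 9, 10] → max 23
[9, 10, 14] → max 14
[10, 14, 11] → max 14
[14, 11, 3] → max 14
[11, 3, 5] → max 11
[3, 5, 3] → max 5
[5, 3, 11] → max 11
[3, 11, 7] → max 11
[11, 7, 13] → max 13
[7, 13, 16] → max 16
[13, 16, 12] → max 16
[16, 12, 11] → max 16
[12, 11, 2] → max 12
[11, 2, 23] → max 23
Lowest of these is 5.

5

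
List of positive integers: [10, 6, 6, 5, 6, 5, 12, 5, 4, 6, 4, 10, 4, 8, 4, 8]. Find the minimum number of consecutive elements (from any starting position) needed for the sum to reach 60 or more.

10

add 10: running sum 10 < 60
add 6: running sum 16 < 60
add 6: running sum 22 < 60
add 5: running sum 27 < 60
add 6: running sum 33 < 60
add 5: running sum 38 < 60
add 12: running sum 50 < 60
add 5: running sum 55 < 60
add 4: running sum 59 < 60
end 9: [10, 6, 6, 5, 6, 5, 12, 5, 4, 6] sum 65, len 10
end 10: [10, 6, 6, 5, 6, 5, 12, 5, 4, 6, 4] sum 69, len 11
end 11: [6, 5, 6, 5, 12, 5, 4, 6, 4, 10] sum 63, len 10
end 12: [5, 6, 5, 12, 5, 4, 6, 4, 10, 4] sum 61, len 10
end 13: [6, 5, 12, 5, 4, 6, 4, 10, 4, 8] sum 64, len 10
end 14: [5, 12, 5, 4, 6, 4, 10, 4, 8, 4] sum 62, len 10
end 15: [12, 5, 4, 6, 4, 10, 4, 8, 4, 8] sum 65, len 10
Shortest qualifying length: 10.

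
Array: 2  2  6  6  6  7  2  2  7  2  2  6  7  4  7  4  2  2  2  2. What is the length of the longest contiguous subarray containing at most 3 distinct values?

13

add 2: window [2] (1 distinct), len 1
add 2: window [2, 2] (1 distinct), len 2
add 6: window [2, 2, 6] (2 distinct), len 3
add 6: window [2, 2, 6, 6] (2 distinct), len 4
add 6: window [2, 2, 6, 6, 6] (2 distinct), len 5
add 7: window [2, 2, 6, 6, 6, 7] (3 distinct), len 6
add 2: window [2, 2, 6, 6, 6, 7, 2] (3 distinct), len 7
add 2: window [2, 2, 6, 6, 6, 7, 2, 2] (3 distinct), len 8
add 7: window [2, 2, 6, 6, 6, 7, 2, 2, 7] (3 distinct), len 9
add 2: window [2, 2, 6, 6, 6, 7, 2, 2, 7, 2] (3 distinct), len 10
add 2: window [2, 2, 6, 6, 6, 7, 2, 2, 7, 2, 2] (3 distinct), len 11
add 6: window [2, 2, 6, 6, 6, 7, 2, 2, 7, 2, 2, 6] (3 distinct), len 12
add 7: window [2, 2, 6, 6, 6, 7, 2, 2, 7, 2, 2, 6, 7] (3 distinct), len 13
add 4: window [6, 7, 4] (3 distinct), len 3
add 7: window [6, 7, 4, 7] (3 distinct), len 4
add 4: window [6, 7, 4, 7, 4] (3 distinct), len 5
add 2: window [7, 4, 7, 4, 2] (3 distinct), len 5
add 2: window [7, 4, 7, 4, 2, 2] (3 distinct), len 6
add 2: window [7, 4, 7, 4, 2, 2, 2] (3 distinct), len 7
add 2: window [7, 4, 7, 4, 2, 2, 2, 2] (3 distinct), len 8
Longest length with ≤3 distinct: 13.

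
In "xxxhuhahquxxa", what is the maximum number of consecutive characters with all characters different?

5

add x: [x] len 1
add x (repeat x, move left end past it): [x] len 1
add x (repeat x, move left end past it): [x] len 1
add h: [x, h] len 2
add u: [x, h, u] len 3
add h (repeat h, move left end past it): [u, h] len 2
add a: [u, h, a] len 3
add h (repeat h, move left end past it): [a, h] len 2
add q: [a, h, q] len 3
add u: [a, h, q, u] len 4
add x: [a, h, q, u, x] len 5
add x (repeat x, move left end past it): [x] len 1
add a: [x, a] len 2
Longest all-distinct length: 5.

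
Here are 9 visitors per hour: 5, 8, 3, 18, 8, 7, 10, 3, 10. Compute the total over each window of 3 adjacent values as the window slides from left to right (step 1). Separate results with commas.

(5, 8, 3) → sum 16
(8, 3, 18) → sum 29
(3, 18, 8) → sum 29
(18, 8, 7) → sum 33
(8, 7, 10) → sum 25
(7, 10, 3) → sum 20
(10, 3, 10) → sum 23

16, 29, 29, 33, 25, 20, 23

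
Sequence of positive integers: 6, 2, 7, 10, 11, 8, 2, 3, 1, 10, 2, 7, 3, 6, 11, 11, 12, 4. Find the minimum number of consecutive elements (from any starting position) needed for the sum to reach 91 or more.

add 6: running sum 6 < 91
add 2: running sum 8 < 91
add 7: running sum 15 < 91
add 10: running sum 25 < 91
add 11: running sum 36 < 91
add 8: running sum 44 < 91
add 2: running sum 46 < 91
add 3: running sum 49 < 91
add 1: running sum 50 < 91
add 10: running sum 60 < 91
add 2: running sum 62 < 91
add 7: running sum 69 < 91
add 3: running sum 72 < 91
add 6: running sum 78 < 91
add 11: running sum 89 < 91
end 15: [7, 10, 11, 8, 2, 3, 1, 10, 2, 7, 3, 6, 11, 11] sum 92, len 14
end 16: [10, 11, 8, 2, 3, 1, 10, 2, 7, 3, 6, 11, 11, 12] sum 97, len 14
end 17: [11, 8, 2, 3, 1, 10, 2, 7, 3, 6, 11, 11, 12, 4] sum 91, len 14
Shortest qualifying length: 14.

14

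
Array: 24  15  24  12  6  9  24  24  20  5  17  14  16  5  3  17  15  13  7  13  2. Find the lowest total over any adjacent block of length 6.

60

Window sums for each of the 16 positions:
24 15 24 12 6 9 → sum 90
15 24 12 6 9 24 → sum 90
24 12 6 9 24 24 → sum 99
12 6 9 24 24 20 → sum 95
6 9 24 24 20 5 → sum 88
9 24 24 20 5 17 → sum 99
24 24 20 5 17 14 → sum 104
24 20 5 17 14 16 → sum 96
20 5 17 14 16 5 → sum 77
5 17 14 16 5 3 → sum 60
17 14 16 5 3 17 → sum 72
14 16 5 3 17 15 → sum 70
16 5 3 17 15 13 → sum 69
5 3 17 15 13 7 → sum 60
3 17 15 13 7 13 → sum 68
17 15 13 7 13 2 → sum 67
Lowest of these is 60.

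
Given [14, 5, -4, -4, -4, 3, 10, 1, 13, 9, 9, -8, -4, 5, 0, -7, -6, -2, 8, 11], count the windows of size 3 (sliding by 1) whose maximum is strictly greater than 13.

1

[14, 5, -4] → max 14  > 13 ✓
[5, -4, -4] → max 5
[-4, -4, -4] → max -4
[-4, -4, 3] → max 3
[-4, 3, 10] → max 10
[3, 10, 1] → max 10
[10, 1, 13] → max 13
[1, 13, 9] → max 13
[13, 9, 9] → max 13
[9, 9, -8] → max 9
[9, -8, -4] → max 9
[-8, -4, 5] → max 5
[-4, 5, 0] → max 5
[5, 0, -7] → max 5
[0, -7, -6] → max 0
[-7, -6, -2] → max -2
[-6, -2, 8] → max 8
[-2, 8, 11] → max 11
1 window satisfy the condition.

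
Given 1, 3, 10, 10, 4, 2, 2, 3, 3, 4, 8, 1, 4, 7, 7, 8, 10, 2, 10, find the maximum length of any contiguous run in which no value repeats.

add 1: [1] len 1
add 3: [1, 3] len 2
add 10: [1, 3, 10] len 3
add 10 (repeat 10, move left end past it): [10] len 1
add 4: [10, 4] len 2
add 2: [10, 4, 2] len 3
add 2 (repeat 2, move left end past it): [2] len 1
add 3: [2, 3] len 2
add 3 (repeat 3, move left end past it): [3] len 1
add 4: [3, 4] len 2
add 8: [3, 4, 8] len 3
add 1: [3, 4, 8, 1] len 4
add 4 (repeat 4, move left end past it): [8, 1, 4] len 3
add 7: [8, 1, 4, 7] len 4
add 7 (repeat 7, move left end past it): [7] len 1
add 8: [7, 8] len 2
add 10: [7, 8, 10] len 3
add 2: [7, 8, 10, 2] len 4
add 10 (repeat 10, move left end past it): [2, 10] len 2
Longest all-distinct length: 4.

4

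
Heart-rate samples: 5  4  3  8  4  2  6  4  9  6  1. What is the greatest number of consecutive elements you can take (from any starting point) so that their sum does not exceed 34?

Extend to the right; shrink from the left whenever the sum exceeds 34:
→ 5: sum 5, len 1
→ 4: sum 9, len 2
→ 3: sum 12, len 3
→ 8: sum 20, len 4
→ 4: sum 24, len 5
→ 2: sum 26, len 6
→ 6: sum 32, len 7
→ 4 (dropped 5): sum 31, len 7
→ 9 (dropped 4, 3): sum 33, len 6
→ 6 (dropped 8): sum 31, len 6
→ 1: sum 32, len 7
Longest length seen: 7.

7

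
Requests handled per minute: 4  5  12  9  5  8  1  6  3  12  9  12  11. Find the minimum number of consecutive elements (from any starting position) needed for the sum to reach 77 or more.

10

Extend right; whenever the sum reaches 77, record the length and shrink from the left:
add 4: running sum 4 < 77
add 5: running sum 9 < 77
add 12: running sum 21 < 77
add 9: running sum 30 < 77
add 5: running sum 35 < 77
add 8: running sum 43 < 77
add 1: running sum 44 < 77
add 6: running sum 50 < 77
add 3: running sum 53 < 77
add 12: running sum 65 < 77
add 9: running sum 74 < 77
end 11: [12, 9, 5, 8, 1, 6, 3, 12, 9, 12] sum 77, len 10
end 12: [12, 9, 5, 8, 1, 6, 3, 12, 9, 12, 11] sum 88, len 11
Shortest qualifying length: 10.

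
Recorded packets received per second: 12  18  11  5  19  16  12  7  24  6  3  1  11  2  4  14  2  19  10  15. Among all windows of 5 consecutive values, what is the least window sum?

Each size-5 window and its sum:
(12, 18, 11, 5, 19) → sum 65
(18, 11, 5, 19, 16) → sum 69
(11, 5, 19, 16, 12) → sum 63
(5, 19, 16, 12, 7) → sum 59
(19, 16, 12, 7, 24) → sum 78
(16, 12, 7, 24, 6) → sum 65
(12, 7, 24, 6, 3) → sum 52
(7, 24, 6, 3, 1) → sum 41
(24, 6, 3, 1, 11) → sum 45
(6, 3, 1, 11, 2) → sum 23
(3, 1, 11, 2, 4) → sum 21
(1, 11, 2, 4, 14) → sum 32
(11, 2, 4, 14, 2) → sum 33
(2, 4, 14, 2, 19) → sum 41
(4, 14, 2, 19, 10) → sum 49
(14, 2, 19, 10, 15) → sum 60
Least of these is 21.

21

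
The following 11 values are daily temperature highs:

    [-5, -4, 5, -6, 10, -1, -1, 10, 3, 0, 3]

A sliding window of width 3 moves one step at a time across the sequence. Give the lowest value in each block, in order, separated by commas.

Sliding a size-3 window across the 11 values:
(-5, -4, 5) → min -5
(-4, 5, -6) → min -6
(5, -6, 10) → min -6
(-6, 10, -1) → min -6
(10, -1, -1) → min -1
(-1, -1, 10) → min -1
(-1, 10, 3) → min -1
(10, 3, 0) → min 0
(3, 0, 3) → min 0

-5, -6, -6, -6, -1, -1, -1, 0, 0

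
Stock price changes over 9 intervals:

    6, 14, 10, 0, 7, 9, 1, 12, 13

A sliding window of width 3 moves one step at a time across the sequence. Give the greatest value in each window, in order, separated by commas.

14, 14, 10, 9, 9, 12, 13

[6, 14, 10] → max 14
[14, 10, 0] → max 14
[10, 0, 7] → max 10
[0, 7, 9] → max 9
[7, 9, 1] → max 9
[9, 1, 12] → max 12
[1, 12, 13] → max 13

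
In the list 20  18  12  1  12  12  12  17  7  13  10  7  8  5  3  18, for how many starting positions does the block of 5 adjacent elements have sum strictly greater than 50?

[20, 18, 12, 1, 12] → sum 63  > 50 ✓
[18, 12, 1, 12, 12] → sum 55  > 50 ✓
[12, 1, 12, 12, 12] → sum 49
[1, 12, 12, 12, 17] → sum 54  > 50 ✓
[12, 12, 12, 17, 7] → sum 60  > 50 ✓
[12, 12, 17, 7, 13] → sum 61  > 50 ✓
[12, 17, 7, 13, 10] → sum 59  > 50 ✓
[17, 7, 13, 10, 7] → sum 54  > 50 ✓
[7, 13, 10, 7, 8] → sum 45
[13, 10, 7, 8, 5] → sum 43
[10, 7, 8, 5, 3] → sum 33
[7, 8, 5, 3, 18] → sum 41
7 windows satisfy the condition.

7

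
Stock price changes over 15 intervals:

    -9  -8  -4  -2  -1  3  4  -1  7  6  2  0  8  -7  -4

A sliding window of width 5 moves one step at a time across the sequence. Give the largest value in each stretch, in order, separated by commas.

-1, 3, 4, 4, 7, 7, 7, 7, 8, 8, 8

(-9, -8, -4, -2, -1) → max -1
(-8, -4, -2, -1, 3) → max 3
(-4, -2, -1, 3, 4) → max 4
(-2, -1, 3, 4, -1) → max 4
(-1, 3, 4, -1, 7) → max 7
(3, 4, -1, 7, 6) → max 7
(4, -1, 7, 6, 2) → max 7
(-1, 7, 6, 2, 0) → max 7
(7, 6, 2, 0, 8) → max 8
(6, 2, 0, 8, -7) → max 8
(2, 0, 8, -7, -4) → max 8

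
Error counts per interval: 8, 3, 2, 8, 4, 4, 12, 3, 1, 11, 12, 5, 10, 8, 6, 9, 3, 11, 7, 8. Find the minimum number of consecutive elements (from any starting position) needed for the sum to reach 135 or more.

20

add 8: running sum 8 < 135
add 3: running sum 11 < 135
add 2: running sum 13 < 135
add 8: running sum 21 < 135
add 4: running sum 25 < 135
add 4: running sum 29 < 135
add 12: running sum 41 < 135
add 3: running sum 44 < 135
add 1: running sum 45 < 135
add 11: running sum 56 < 135
add 12: running sum 68 < 135
add 5: running sum 73 < 135
add 10: running sum 83 < 135
add 8: running sum 91 < 135
add 6: running sum 97 < 135
add 9: running sum 106 < 135
add 3: running sum 109 < 135
add 11: running sum 120 < 135
add 7: running sum 127 < 135
end 19: [8, 3, 2, 8, 4, 4, 12, 3, 1, 11, 12, 5, 10, 8, 6, 9, 3, 11, 7, 8] sum 135, len 20
Shortest qualifying length: 20.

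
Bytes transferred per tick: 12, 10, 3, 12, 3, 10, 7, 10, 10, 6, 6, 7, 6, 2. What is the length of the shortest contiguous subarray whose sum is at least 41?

5

add 12: running sum 12 < 41
add 10: running sum 22 < 41
add 3: running sum 25 < 41
add 12: running sum 37 < 41
add 3: running sum 40 < 41
add 10: shortest ending here [12, 10, 3, 12, 3, 10] sum 50, len 6
add 7: shortest ending here [10, 3, 12, 3, 10, 7] sum 45, len 6
add 10: shortest ending here [12, 3, 10, 7, 10] sum 42, len 5
add 10: shortest ending here [12, 3, 10, 7, 10, 10] sum 52, len 6
add 6: shortest ending here [10, 7, 10, 10, 6] sum 43, len 5
add 6: shortest ending here [10, 7, 10, 10, 6, 6] sum 49, len 6
add 7: shortest ending here [7, 10, 10, 6, 6, 7] sum 46, len 6
add 6: shortest ending here [10, 10, 6, 6, 7, 6] sum 45, len 6
add 2: shortest ending here [10, 10, 6, 6, 7, 6, 2] sum 47, len 7
Shortest qualifying length: 5.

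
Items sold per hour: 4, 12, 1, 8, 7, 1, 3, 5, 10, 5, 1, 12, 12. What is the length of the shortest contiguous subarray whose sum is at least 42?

6

add 4: running sum 4 < 42
add 12: running sum 16 < 42
add 1: running sum 17 < 42
add 8: running sum 25 < 42
add 7: running sum 32 < 42
add 1: running sum 33 < 42
add 3: running sum 36 < 42
add 5: running sum 41 < 42
end 8: [12, 1, 8, 7, 1, 3, 5, 10] sum 47, len 8
end 9: [12, 1, 8, 7, 1, 3, 5, 10, 5] sum 52, len 9
end 10: [12, 1, 8, 7, 1, 3, 5, 10, 5, 1] sum 53, len 10
end 11: [7, 1, 3, 5, 10, 5, 1, 12] sum 44, len 8
end 12: [5, 10, 5, 1, 12, 12] sum 45, len 6
Shortest qualifying length: 6.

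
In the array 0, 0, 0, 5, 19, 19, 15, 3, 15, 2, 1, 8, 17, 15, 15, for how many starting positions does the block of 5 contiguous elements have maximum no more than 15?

0 0 0 5 19 → max 19
0 0 5 19 19 → max 19
0 5 19 19 15 → max 19
5 19 19 15 3 → max 19
19 19 15 3 15 → max 19
19 15 3 15 2 → max 19
15 3 15 2 1 → max 15  ≤ 15 ✓
3 15 2 1 8 → max 15  ≤ 15 ✓
15 2 1 8 17 → max 17
2 1 8 17 15 → max 17
1 8 17 15 15 → max 17
2 windows satisfy the condition.

2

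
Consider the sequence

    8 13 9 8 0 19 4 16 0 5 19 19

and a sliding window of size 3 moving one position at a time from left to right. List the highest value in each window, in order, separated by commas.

13, 13, 9, 19, 19, 19, 16, 16, 19, 19

Sliding a size-3 window across the 12 values:
8 13 9 → max 13
13 9 8 → max 13
9 8 0 → max 9
8 0 19 → max 19
0 19 4 → max 19
19 4 16 → max 19
4 16 0 → max 16
16 0 5 → max 16
0 5 19 → max 19
5 19 19 → max 19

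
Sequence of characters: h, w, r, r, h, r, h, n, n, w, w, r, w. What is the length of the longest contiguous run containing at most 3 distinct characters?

add h: window [h] (1 distinct), len 1
add w: window [h, w] (2 distinct), len 2
add r: window [h, w, r] (3 distinct), len 3
add r: window [h, w, r, r] (3 distinct), len 4
add h: window [h, w, r, r, h] (3 distinct), len 5
add r: window [h, w, r, r, h, r] (3 distinct), len 6
add h: window [h, w, r, r, h, r, h] (3 distinct), len 7
add n: window [r, r, h, r, h, n] (3 distinct), len 6
add n: window [r, r, h, r, h, n, n] (3 distinct), len 7
add w: window [h, n, n, w] (3 distinct), len 4
add w: window [h, n, n, w, w] (3 distinct), len 5
add r: window [n, n, w, w, r] (3 distinct), len 5
add w: window [n, n, w, w, r, w] (3 distinct), len 6
Longest length with ≤3 distinct: 7.

7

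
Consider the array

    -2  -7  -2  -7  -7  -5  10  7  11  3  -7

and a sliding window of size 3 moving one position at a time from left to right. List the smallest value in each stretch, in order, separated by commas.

Sliding a size-3 window across the 11 values:
[-2, -7, -2] → min -7
[-7, -2, -7] → min -7
[-2, -7, -7] → min -7
[-7, -7, -5] → min -7
[-7, -5, 10] → min -7
[-5, 10, 7] → min -5
[10, 7, 11] → min 7
[7, 11, 3] → min 3
[11, 3, -7] → min -7

-7, -7, -7, -7, -7, -5, 7, 3, -7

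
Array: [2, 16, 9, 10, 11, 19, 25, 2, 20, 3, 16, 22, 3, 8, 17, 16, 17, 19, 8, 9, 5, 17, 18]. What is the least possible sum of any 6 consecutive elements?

66

2 16 9 10 11 19 → sum 67
16 9 10 11 19 25 → sum 90
9 10 11 19 25 2 → sum 76
10 11 19 25 2 20 → sum 87
11 19 25 2 20 3 → sum 80
19 25 2 20 3 16 → sum 85
25 2 20 3 16 22 → sum 88
2 20 3 16 22 3 → sum 66
20 3 16 22 3 8 → sum 72
3 16 22 3 8 17 → sum 69
16 22 3 8 17 16 → sum 82
22 3 8 17 16 17 → sum 83
3 8 17 16 17 19 → sum 80
8 17 16 17 19 8 → sum 85
17 16 17 19 8 9 → sum 86
16 17 19 8 9 5 → sum 74
17 19 8 9 5 17 → sum 75
19 8 9 5 17 18 → sum 76
Least of these is 66.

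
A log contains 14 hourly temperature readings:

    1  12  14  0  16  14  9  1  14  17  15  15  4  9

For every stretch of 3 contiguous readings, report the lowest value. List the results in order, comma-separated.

1, 0, 0, 0, 9, 1, 1, 1, 14, 15, 4, 4

1 12 14 → min 1
12 14 0 → min 0
14 0 16 → min 0
0 16 14 → min 0
16 14 9 → min 9
14 9 1 → min 1
9 1 14 → min 1
1 14 17 → min 1
14 17 15 → min 14
17 15 15 → min 15
15 15 4 → min 4
15 4 9 → min 4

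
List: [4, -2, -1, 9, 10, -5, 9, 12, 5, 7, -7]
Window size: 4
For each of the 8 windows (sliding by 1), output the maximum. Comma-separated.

9, 10, 10, 10, 12, 12, 12, 12

Sliding a size-4 window across the 11 values:
4 -2 -1 9 → max 9
-2 -1 9 10 → max 10
-1 9 10 -5 → max 10
9 10 -5 9 → max 10
10 -5 9 12 → max 12
-5 9 12 5 → max 12
9 12 5 7 → max 12
12 5 7 -7 → max 12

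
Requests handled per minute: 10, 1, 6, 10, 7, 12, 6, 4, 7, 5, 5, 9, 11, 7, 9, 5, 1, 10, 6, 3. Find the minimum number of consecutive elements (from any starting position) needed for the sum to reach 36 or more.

4

add 10: running sum 10 < 36
add 1: running sum 11 < 36
add 6: running sum 17 < 36
add 10: running sum 27 < 36
add 7: running sum 34 < 36
add 12: shortest ending here [1, 6, 10, 7, 12] sum 36, len 5
add 6: shortest ending here [6, 10, 7, 12, 6] sum 41, len 5
add 4: shortest ending here [10, 7, 12, 6, 4] sum 39, len 5
add 7: shortest ending here [7, 12, 6, 4, 7] sum 36, len 5
add 5: shortest ending here [7, 12, 6, 4, 7, 5] sum 41, len 6
add 5: shortest ending here [12, 6, 4, 7, 5, 5] sum 39, len 6
add 9: shortest ending here [6, 4, 7, 5, 5, 9] sum 36, len 6
add 11: shortest ending here [7, 5, 5, 9, 11] sum 37, len 5
add 7: shortest ending here [5, 5, 9, 11, 7] sum 37, len 5
add 9: shortest ending here [9, 11, 7, 9] sum 36, len 4
add 5: shortest ending here [9, 11, 7, 9, 5] sum 41, len 5
add 1: shortest ending here [9, 11, 7, 9, 5, 1] sum 42, len 6
add 10: shortest ending here [11, 7, 9, 5, 1, 10] sum 43, len 6
add 6: shortest ending here [7, 9, 5, 1, 10, 6] sum 38, len 6
add 3: shortest ending here [7, 9, 5, 1, 10, 6, 3] sum 41, len 7
Shortest qualifying length: 4.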